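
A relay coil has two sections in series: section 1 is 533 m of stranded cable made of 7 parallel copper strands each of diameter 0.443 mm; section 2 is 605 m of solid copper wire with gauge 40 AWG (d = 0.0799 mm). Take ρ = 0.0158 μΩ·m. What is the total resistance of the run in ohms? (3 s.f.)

ρ = 0.0158 μΩ·m = 1.58×10^-8 Ω·m
Section 1: A_strand = π(2.2150e-04)² = 1.541e-07 m²; R₁ = ρL/(N·A_s) = (1.58×10^-8)(533)/(7×1.541e-07) = 7.805 Ω
Section 2: A = π(0.0799/2 mm)² = π(3.9950e-05 m)² = 5.014e-09 m²
R₂ = (1.58×10^-8)(605)/(5.014e-09) = 1906 Ω
R = R₁ + R₂ = 1910 Ω

1910 Ω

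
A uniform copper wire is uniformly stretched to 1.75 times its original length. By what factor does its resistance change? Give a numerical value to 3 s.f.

Volume constant ⇒ A' = A/k with k = 1.75. R' = ρ(kL)/(A/k) = k²R.
Factor = 3.06

3.06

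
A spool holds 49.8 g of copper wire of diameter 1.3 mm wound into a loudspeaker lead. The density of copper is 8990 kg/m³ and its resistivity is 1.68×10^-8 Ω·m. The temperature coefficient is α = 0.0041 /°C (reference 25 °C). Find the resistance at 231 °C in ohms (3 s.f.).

0.0974 Ω

A = π(d/2)² = π(6.5000e-04 m)² = 1.3273e-06 m²
L = m/(density·A) = 0.0498/(8990×1.3273e-06) = 4.173 m
R = ρL/A = (1.68×10^-8)(4.173)/(1.3273e-06) = 0.05282 Ω
R(231 °C) = 0.05282 × (1 + 0.0041×206) = 0.0974 Ω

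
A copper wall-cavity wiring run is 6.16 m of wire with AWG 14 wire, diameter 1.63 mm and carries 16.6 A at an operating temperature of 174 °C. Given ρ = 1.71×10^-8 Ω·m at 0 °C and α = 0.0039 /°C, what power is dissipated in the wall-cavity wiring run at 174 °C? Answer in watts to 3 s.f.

23.3 W

A = π(1.63/2 mm)² = π(8.1500e-04 m)² = 2.087e-06 m²
R₍0₎ = ρL/A = (1.71×10^-8)(6.16)/(2.087e-06) = 0.05048 Ω
R₍174₎ = R₍0₎(1 + αΔT) = 0.05048 × (1 + 0.0039×174) = 0.08473 Ω
P = I²R = (16.6)² × 0.08473 = 23.3 W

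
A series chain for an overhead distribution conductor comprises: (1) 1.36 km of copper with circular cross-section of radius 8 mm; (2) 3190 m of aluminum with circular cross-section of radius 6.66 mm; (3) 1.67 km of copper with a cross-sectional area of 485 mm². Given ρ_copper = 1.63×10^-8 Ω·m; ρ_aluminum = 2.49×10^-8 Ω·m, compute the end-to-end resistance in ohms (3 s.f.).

0.736 Ω

Seg 1: A = πr² = π(8.0000e-03 m)² = 2.011e-04 m²
R_1 = (1.63×10^-8)(1360)/(2.011e-04) = 0.1103 Ω
Seg 2: A = πr² = π(6.6600e-03 m)² = 1.393e-04 m²
R_2 = (2.49×10^-8)(3190)/(1.393e-04) = 0.57 Ω
Seg 3: A = 485 mm² = 4.850e-04 m²
R_3 = (1.63×10^-8)(1670)/(4.850e-04) = 0.05613 Ω
R_total = R_1 + R_2 + R_3 = 0.736 Ω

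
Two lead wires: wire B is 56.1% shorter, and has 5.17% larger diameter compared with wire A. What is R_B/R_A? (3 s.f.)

0.397

R ∝ L/d², so R_B/R_A = (1 − 56.1/100) × (1 + 5.17/100)⁻²
= 0.439 × 0.9041 = 0.397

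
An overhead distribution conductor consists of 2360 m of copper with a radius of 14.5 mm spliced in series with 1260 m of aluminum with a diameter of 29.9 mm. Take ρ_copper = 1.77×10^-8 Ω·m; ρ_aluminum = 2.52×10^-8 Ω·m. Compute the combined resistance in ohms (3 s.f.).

0.108 Ω

Segment 1: A = πr² = π(1.4500e-02 m)² = 6.605e-04 m²
R₁ = ρL/A = (1.77×10^-8)(2360)/(6.605e-04) = 0.06324 Ω
Segment 2: A = π(d/2)² = π(1.4950e-02 m)² = 7.022e-04 m²
R₂ = (2.52×10^-8)(1260)/(7.022e-04) = 0.04522 Ω
R = R₁ + R₂ = 0.108 Ω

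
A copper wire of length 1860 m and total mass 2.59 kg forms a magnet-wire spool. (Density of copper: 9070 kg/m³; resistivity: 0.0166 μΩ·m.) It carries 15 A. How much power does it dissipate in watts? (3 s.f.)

45300 W

ρ = 0.0166 μΩ·m = 1.66×10^-8 Ω·m
A = m/(density·L) = 2.59/(9070×1860) = 1.5353e-07 m²
R = ρL/A = (1.66×10^-8)(1860)/(1.5353e-07) = 201.1 Ω
P = I²R = (15)² × 201.1 = 45300 W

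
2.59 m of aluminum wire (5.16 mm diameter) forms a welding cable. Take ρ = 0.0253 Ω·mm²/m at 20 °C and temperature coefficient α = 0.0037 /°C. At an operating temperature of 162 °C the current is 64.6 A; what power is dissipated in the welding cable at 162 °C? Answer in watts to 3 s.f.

ρ = 0.0253 Ω·mm²/m = 2.53×10^-8 Ω·m
A = π(d/2)² = π(2.5800e-03 m)² = 2.091e-05 m²
R₍20₎ = ρL/A = (2.53×10^-8)(2.59)/(2.091e-05) = 0.003134 Ω
R₍162₎ = R₍20₎(1 + αΔT) = 0.003134 × (1 + 0.0037×142) = 0.00478 Ω
P = I²R = (64.6)² × 0.00478 = 19.9 W

19.9 W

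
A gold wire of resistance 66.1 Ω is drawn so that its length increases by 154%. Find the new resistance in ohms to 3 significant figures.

426 Ω

k = 1 + 154/100 = 2.54; volume constant ⇒ A' = A/k, so R' = k²R.
R' = 6.452 × 66.1 = 426 Ω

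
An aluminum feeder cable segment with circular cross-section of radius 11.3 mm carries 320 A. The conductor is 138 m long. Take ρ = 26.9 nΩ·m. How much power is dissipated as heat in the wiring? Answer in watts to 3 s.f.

ρ = 26.9 nΩ·m = 2.69×10^-8 Ω·m
A = πr² = π(1.1300e-02 m)² = 4.011e-04 m²
R = ρL/A = (2.69×10^-8)(138)/(4.011e-04) = 0.009254 Ω
P = I²R = (320)² × 0.009254 = 948 W

948 W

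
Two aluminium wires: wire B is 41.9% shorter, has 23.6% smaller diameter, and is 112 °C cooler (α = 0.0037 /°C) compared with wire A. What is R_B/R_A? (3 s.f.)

0.583

R ∝ ρL/d² with ρ ∝ (1+αΔT), so R_B/R_A = (1 − 41.9/100) × (1 − 23.6/100)⁻² × (1 − 0.0037×112)
= 0.581 × 1.713 × 0.5856 = 0.583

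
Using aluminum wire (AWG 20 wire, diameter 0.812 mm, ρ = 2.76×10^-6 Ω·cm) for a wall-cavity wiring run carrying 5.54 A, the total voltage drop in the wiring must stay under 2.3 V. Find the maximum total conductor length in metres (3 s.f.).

7.79 m

ρ = 2.76×10^-6 Ω·cm = 2.76×10^-8 Ω·m
A = π(0.812/2 mm)² = π(4.0600e-04 m)² = 5.178e-07 m²
L_max = V_max·A/(1·ρI) = (2.3)(5.178e-07)/(2.76×10^-8×5.54) = 7.79 m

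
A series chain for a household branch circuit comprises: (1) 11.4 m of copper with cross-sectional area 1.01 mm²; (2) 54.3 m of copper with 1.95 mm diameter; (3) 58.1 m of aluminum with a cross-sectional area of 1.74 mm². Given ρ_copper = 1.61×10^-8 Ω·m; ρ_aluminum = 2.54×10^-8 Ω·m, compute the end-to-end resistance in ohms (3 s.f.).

Seg 1: A = 1.01 mm² = 1.010e-06 m²
R_1 = (1.61×10^-8)(11.4)/(1.010e-06) = 0.1817 Ω
Seg 2: A = π(d/2)² = π(9.7500e-04 m)² = 2.986e-06 m²
R_2 = (1.61×10^-8)(54.3)/(2.986e-06) = 0.2927 Ω
Seg 3: A = 1.74 mm² = 1.740e-06 m²
R_3 = (2.54×10^-8)(58.1)/(1.740e-06) = 0.8481 Ω
R_total = R_1 + R_2 + R_3 = 1.32 Ω

1.32 Ω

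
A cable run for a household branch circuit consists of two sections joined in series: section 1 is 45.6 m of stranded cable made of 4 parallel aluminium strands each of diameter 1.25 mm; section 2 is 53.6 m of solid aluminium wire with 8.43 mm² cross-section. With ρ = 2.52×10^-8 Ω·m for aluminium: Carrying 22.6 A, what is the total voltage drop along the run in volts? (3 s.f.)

8.91 V

Section 1: A_strand = π(6.2500e-04)² = 1.227e-06 m²; R₁ = ρL/(N·A_s) = (2.52×10^-8)(45.6)/(4×1.227e-06) = 0.2341 Ω
Section 2: A = 8.43 mm² = 8.430e-06 m²
R₂ = (2.52×10^-8)(53.6)/(8.430e-06) = 0.1602 Ω
R = R₁ + R₂ = 0.3943 Ω
V = IR = 22.6 × 0.3943 = 8.91 V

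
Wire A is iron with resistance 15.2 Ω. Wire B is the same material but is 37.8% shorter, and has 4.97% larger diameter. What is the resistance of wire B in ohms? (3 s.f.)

R ∝ L/d², so R_B/R_A = (1 − 37.8/100) × (1 + 4.97/100)⁻²
= 0.622 × 0.9075 = 0.5645
R_B = 0.5645 × 15.2 = 8.58 Ω

8.58 Ω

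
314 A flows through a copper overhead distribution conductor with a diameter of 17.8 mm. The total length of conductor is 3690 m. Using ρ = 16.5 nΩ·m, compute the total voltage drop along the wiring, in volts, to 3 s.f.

ρ = 16.5 nΩ·m = 1.65×10^-8 Ω·m
A = π(d/2)² = π(8.9000e-03 m)² = 2.488e-04 m²
R = ρL/A = (1.65×10^-8)(3690)/(2.488e-04) = 0.2447 Ω
V = IR = 314 × 0.2447 = 76.8 V

76.8 V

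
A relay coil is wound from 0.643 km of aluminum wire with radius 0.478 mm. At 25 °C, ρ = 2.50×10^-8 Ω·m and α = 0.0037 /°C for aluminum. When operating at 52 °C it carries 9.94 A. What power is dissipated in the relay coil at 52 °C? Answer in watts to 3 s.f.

A = πr² = π(4.7800e-04 m)² = 7.178e-07 m²
R₍25₎ = ρL/A = (2.50×10^-8)(643)/(7.178e-07) = 22.39 Ω
R₍52₎ = R₍25₎(1 + αΔT) = 22.39 × (1 + 0.0037×27) = 24.63 Ω
P = I²R = (9.94)² × 24.63 = 2430 W

2430 W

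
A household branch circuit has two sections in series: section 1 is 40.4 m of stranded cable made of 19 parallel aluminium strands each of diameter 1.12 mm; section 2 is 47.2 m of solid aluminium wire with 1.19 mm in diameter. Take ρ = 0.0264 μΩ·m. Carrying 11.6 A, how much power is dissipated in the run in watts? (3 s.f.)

ρ = 0.0264 μΩ·m = 2.64×10^-8 Ω·m
Section 1: A_strand = π(5.6000e-04)² = 9.852e-07 m²; R₁ = ρL/(N·A_s) = (2.64×10^-8)(40.4)/(19×9.852e-07) = 0.05698 Ω
Section 2: A = π(d/2)² = π(5.9500e-04 m)² = 1.112e-06 m²
R₂ = (2.64×10^-8)(47.2)/(1.112e-06) = 1.12 Ω
R = R₁ + R₂ = 1.177 Ω
P = I²R = (11.6)² × 1.177 = 158 W

158 W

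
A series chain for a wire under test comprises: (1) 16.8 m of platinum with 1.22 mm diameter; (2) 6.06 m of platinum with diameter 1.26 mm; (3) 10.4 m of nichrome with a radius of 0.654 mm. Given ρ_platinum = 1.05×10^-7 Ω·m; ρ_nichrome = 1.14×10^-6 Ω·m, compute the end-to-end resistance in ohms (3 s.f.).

Seg 1: A = π(d/2)² = π(6.1000e-04 m)² = 1.169e-06 m²
R_1 = (1.05×10^-7)(16.8)/(1.169e-06) = 1.509 Ω
Seg 2: A = π(d/2)² = π(6.3000e-04 m)² = 1.247e-06 m²
R_2 = (1.05×10^-7)(6.06)/(1.247e-06) = 0.5103 Ω
Seg 3: A = πr² = π(6.5400e-04 m)² = 1.344e-06 m²
R_3 = (1.14×10^-6)(10.4)/(1.344e-06) = 8.823 Ω
R_total = R_1 + R_2 + R_3 = 10.8 Ω

10.8 Ω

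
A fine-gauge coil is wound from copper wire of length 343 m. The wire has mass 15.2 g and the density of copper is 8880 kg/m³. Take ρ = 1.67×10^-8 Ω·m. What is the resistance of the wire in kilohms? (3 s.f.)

1.15 kΩ

A = m/(density·L) = 0.0152/(8880×343) = 4.9904e-09 m²
R = ρL/A = (1.67×10^-8)(343)/(4.9904e-09) = 1.15 kΩ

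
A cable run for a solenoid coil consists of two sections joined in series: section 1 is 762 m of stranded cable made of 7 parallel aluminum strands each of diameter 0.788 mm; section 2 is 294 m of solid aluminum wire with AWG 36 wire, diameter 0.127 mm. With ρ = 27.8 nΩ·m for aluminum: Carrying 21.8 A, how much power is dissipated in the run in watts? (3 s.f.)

3.10×10^5 W

ρ = 27.8 nΩ·m = 2.78×10^-8 Ω·m
Section 1: A_strand = π(3.9400e-04)² = 4.877e-07 m²; R₁ = ρL/(N·A_s) = (2.78×10^-8)(762)/(7×4.877e-07) = 6.205 Ω
Section 2: A = π(0.127/2 mm)² = π(6.3500e-05 m)² = 1.267e-08 m²
R₂ = (2.78×10^-8)(294)/(1.267e-08) = 645.2 Ω
R = R₁ + R₂ = 651.4 Ω
P = I²R = (21.8)² × 651.4 = 3.10×10^5 W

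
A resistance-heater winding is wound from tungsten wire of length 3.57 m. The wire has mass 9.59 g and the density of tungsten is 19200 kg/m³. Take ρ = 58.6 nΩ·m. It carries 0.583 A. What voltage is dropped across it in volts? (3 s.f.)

ρ = 58.6 nΩ·m = 5.86×10^-8 Ω·m
A = m/(density·L) = 0.00959/(19200×3.57) = 1.3991e-07 m²
R = ρL/A = (5.86×10^-8)(3.57)/(1.3991e-07) = 1.495 Ω
V = IR = 0.583 × 1.495 = 0.872 V

0.872 V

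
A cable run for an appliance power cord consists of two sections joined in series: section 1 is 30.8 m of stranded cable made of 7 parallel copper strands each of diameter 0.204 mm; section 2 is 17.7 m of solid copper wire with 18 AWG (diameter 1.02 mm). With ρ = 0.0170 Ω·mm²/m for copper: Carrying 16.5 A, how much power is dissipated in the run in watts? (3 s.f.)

ρ = 0.0170 Ω·mm²/m = 1.70×10^-8 Ω·m
Section 1: A_strand = π(1.0200e-04)² = 3.269e-08 m²; R₁ = ρL/(N·A_s) = (1.70×10^-8)(30.8)/(7×3.269e-08) = 2.289 Ω
Section 2: A = π(1.02/2 mm)² = π(5.1000e-04 m)² = 8.171e-07 m²
R₂ = (1.70×10^-8)(17.7)/(8.171e-07) = 0.3682 Ω
R = R₁ + R₂ = 2.657 Ω
P = I²R = (16.5)² × 2.657 = 723 W

723 W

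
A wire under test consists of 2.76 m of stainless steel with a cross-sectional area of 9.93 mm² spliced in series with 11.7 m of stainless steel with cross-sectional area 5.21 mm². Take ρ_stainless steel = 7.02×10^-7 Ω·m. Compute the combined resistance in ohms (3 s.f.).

1.77 Ω

Segment 1: A = 9.93 mm² = 9.930e-06 m²
R₁ = ρL/A = (7.02×10^-7)(2.76)/(9.930e-06) = 0.1951 Ω
Segment 2: A = 5.21 mm² = 5.210e-06 m²
R₂ = (7.02×10^-7)(11.7)/(5.210e-06) = 1.576 Ω
R = R₁ + R₂ = 1.77 Ω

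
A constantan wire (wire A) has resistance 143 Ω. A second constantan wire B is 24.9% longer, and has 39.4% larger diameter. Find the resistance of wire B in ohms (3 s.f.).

91.9 Ω

R ∝ L/d², so R_B/R_A = (1 + 24.9/100) × (1 + 39.4/100)⁻²
= 1.249 × 0.5146 = 0.6427
R_B = 0.6427 × 143 = 91.9 Ω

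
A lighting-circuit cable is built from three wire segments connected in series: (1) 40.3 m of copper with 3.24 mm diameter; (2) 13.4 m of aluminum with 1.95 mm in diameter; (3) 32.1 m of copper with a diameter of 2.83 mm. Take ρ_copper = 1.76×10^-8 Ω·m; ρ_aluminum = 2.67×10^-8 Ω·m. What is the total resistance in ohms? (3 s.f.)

Seg 1: A = π(d/2)² = π(1.6200e-03 m)² = 8.245e-06 m²
R_1 = (1.76×10^-8)(40.3)/(8.245e-06) = 0.08603 Ω
Seg 2: A = π(d/2)² = π(9.7500e-04 m)² = 2.986e-06 m²
R_2 = (2.67×10^-8)(13.4)/(2.986e-06) = 0.1198 Ω
Seg 3: A = π(d/2)² = π(1.4150e-03 m)² = 6.290e-06 m²
R_3 = (1.76×10^-8)(32.1)/(6.290e-06) = 0.08982 Ω
R_total = R_1 + R_2 + R_3 = 0.296 Ω

0.296 Ω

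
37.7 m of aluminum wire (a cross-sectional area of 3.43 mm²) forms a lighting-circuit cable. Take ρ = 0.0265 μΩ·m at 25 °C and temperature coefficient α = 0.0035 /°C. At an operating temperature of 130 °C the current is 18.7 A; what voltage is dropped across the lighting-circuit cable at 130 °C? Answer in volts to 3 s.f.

ρ = 0.0265 μΩ·m = 2.65×10^-8 Ω·m
A = 3.43 mm² = 3.430e-06 m²
R₍25₎ = ρL/A = (2.65×10^-8)(37.7)/(3.430e-06) = 0.2913 Ω
R₍130₎ = R₍25₎(1 + αΔT) = 0.2913 × (1 + 0.0035×105) = 0.3983 Ω
V = IR = 18.7 × 0.3983 = 7.45 V

7.45 V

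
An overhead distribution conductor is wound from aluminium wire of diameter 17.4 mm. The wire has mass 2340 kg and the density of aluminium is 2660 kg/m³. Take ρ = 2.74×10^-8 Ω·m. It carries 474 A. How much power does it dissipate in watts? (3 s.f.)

A = π(d/2)² = π(8.7000e-03 m)² = 2.3779e-04 m²
L = m/(density·A) = 2340/(2660×2.3779e-04) = 3700 m
R = ρL/A = (2.74×10^-8)(3700)/(2.3779e-04) = 0.4263 Ω
P = I²R = (474)² × 0.4263 = 95800 W

95800 W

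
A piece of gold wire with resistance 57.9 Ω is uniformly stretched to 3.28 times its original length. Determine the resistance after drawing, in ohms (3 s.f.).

623 Ω

Volume constant ⇒ A' = A/k with k = 3.28. R' = ρ(kL)/(A/k) = k²R.
R' = 10.76 × 57.9 = 623 Ω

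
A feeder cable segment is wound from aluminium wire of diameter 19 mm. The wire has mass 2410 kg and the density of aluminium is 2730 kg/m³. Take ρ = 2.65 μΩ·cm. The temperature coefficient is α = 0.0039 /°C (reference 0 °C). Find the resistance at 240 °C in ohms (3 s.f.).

ρ = 2.65 μΩ·cm = 2.65×10^-8 Ω·m
A = π(d/2)² = π(9.5000e-03 m)² = 2.8353e-04 m²
L = m/(density·A) = 2410/(2730×2.8353e-04) = 3114 m
R = ρL/A = (2.65×10^-8)(3114)/(2.8353e-04) = 0.291 Ω
R(240 °C) = 0.291 × (1 + 0.0039×240) = 0.563 Ω

0.563 Ω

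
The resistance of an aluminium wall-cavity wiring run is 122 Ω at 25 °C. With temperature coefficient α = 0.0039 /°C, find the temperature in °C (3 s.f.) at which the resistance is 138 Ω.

R = R₀(1 + α(T − T₀)) ⇒ T = T₀ + (R/R₀ − 1)/α
T = 25 + (138/122 − 1)/0.0039 = 25 + (0.1311)/0.0039 = 58.6 °C

58.6 °C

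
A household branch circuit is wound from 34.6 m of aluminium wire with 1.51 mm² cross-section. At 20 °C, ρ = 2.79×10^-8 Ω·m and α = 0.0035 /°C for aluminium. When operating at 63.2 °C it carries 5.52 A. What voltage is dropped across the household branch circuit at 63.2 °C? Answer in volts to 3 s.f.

4.06 V

A = 1.51 mm² = 1.510e-06 m²
R₍20₎ = ρL/A = (2.79×10^-8)(34.6)/(1.510e-06) = 0.6393 Ω
R₍63.2₎ = R₍20₎(1 + αΔT) = 0.6393 × (1 + 0.0035×43.2) = 0.736 Ω
V = IR = 5.52 × 0.736 = 4.06 V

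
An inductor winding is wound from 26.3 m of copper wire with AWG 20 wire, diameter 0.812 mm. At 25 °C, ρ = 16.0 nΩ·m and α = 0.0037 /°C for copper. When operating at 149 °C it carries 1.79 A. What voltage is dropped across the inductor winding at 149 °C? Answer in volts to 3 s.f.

2.12 V

ρ = 16.0 nΩ·m = 1.60×10^-8 Ω·m
A = π(0.812/2 mm)² = π(4.0600e-04 m)² = 5.178e-07 m²
R₍25₎ = ρL/A = (1.60×10^-8)(26.3)/(5.178e-07) = 0.8126 Ω
R₍149₎ = R₍25₎(1 + αΔT) = 0.8126 × (1 + 0.0037×124) = 1.185 Ω
V = IR = 1.79 × 1.185 = 2.12 V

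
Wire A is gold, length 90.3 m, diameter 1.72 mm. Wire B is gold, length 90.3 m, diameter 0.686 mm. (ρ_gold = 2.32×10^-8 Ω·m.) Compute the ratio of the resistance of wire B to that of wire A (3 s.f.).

R ∝ ρL/d², so R_B/R_A = (d_A/d_B)²
= (1.72/0.686)² = 6.29

6.29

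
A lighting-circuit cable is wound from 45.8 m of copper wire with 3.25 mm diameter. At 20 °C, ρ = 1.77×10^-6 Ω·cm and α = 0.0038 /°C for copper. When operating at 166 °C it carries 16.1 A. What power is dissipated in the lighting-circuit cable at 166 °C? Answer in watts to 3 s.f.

ρ = 1.77×10^-6 Ω·cm = 1.77×10^-8 Ω·m
A = π(d/2)² = π(1.6250e-03 m)² = 8.296e-06 m²
R₍20₎ = ρL/A = (1.77×10^-8)(45.8)/(8.296e-06) = 0.09772 Ω
R₍166₎ = R₍20₎(1 + αΔT) = 0.09772 × (1 + 0.0038×146) = 0.1519 Ω
P = I²R = (16.1)² × 0.1519 = 39.4 W

39.4 W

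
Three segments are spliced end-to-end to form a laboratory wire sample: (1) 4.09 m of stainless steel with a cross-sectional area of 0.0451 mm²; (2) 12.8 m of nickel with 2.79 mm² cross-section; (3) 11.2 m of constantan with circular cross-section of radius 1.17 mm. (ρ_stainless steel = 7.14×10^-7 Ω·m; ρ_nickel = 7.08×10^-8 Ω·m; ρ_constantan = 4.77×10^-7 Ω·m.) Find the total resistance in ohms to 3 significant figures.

Seg 1: A = 0.0451 mm² = 4.510e-08 m²
R_1 = (7.14×10^-7)(4.09)/(4.510e-08) = 64.75 Ω
Seg 2: A = 2.79 mm² = 2.790e-06 m²
R_2 = (7.08×10^-8)(12.8)/(2.790e-06) = 0.3248 Ω
Seg 3: A = πr² = π(1.1700e-03 m)² = 4.301e-06 m²
R_3 = (4.77×10^-7)(11.2)/(4.301e-06) = 1.242 Ω
R_total = R_1 + R_2 + R_3 = 66.3 Ω

66.3 Ω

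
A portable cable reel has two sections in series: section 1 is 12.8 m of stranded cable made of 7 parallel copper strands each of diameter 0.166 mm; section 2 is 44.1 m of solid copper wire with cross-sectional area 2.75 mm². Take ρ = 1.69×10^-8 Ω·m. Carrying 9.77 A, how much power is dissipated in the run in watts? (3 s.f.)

162 W

Section 1: A_strand = π(8.3000e-05)² = 2.164e-08 m²; R₁ = ρL/(N·A_s) = (1.69×10^-8)(12.8)/(7×2.164e-08) = 1.428 Ω
Section 2: A = 2.75 mm² = 2.750e-06 m²
R₂ = (1.69×10^-8)(44.1)/(2.750e-06) = 0.271 Ω
R = R₁ + R₂ = 1.699 Ω
P = I²R = (9.77)² × 1.699 = 162 W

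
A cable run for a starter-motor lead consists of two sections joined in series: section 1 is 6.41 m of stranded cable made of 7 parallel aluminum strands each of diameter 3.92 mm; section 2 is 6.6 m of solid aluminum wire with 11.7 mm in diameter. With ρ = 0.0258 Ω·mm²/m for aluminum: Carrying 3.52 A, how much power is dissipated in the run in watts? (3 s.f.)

0.0439 W

ρ = 0.0258 Ω·mm²/m = 2.58×10^-8 Ω·m
Section 1: A_strand = π(1.9600e-03)² = 1.207e-05 m²; R₁ = ρL/(N·A_s) = (2.58×10^-8)(6.41)/(7×1.207e-05) = 0.001958 Ω
Section 2: A = π(d/2)² = π(5.8500e-03 m)² = 1.075e-04 m²
R₂ = (2.58×10^-8)(6.6)/(1.075e-04) = 0.001584 Ω
R = R₁ + R₂ = 0.003541 Ω
P = I²R = (3.52)² × 0.003541 = 0.0439 W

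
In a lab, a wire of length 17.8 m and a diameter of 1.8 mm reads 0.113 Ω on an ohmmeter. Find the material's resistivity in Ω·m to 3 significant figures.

A = π(d/2)² = π(9.0000e-04 m)² = 2.545e-06 m²
ρ = RA/L = (0.113)(2.545e-06)/(17.8) = 1.62×10^-8 Ω·m

1.62×10^-8 Ω·m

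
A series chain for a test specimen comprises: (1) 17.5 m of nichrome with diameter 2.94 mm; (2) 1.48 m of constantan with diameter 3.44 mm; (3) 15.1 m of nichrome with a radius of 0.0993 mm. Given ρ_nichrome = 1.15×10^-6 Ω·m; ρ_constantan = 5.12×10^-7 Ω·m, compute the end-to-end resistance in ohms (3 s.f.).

Seg 1: A = π(d/2)² = π(1.4700e-03 m)² = 6.789e-06 m²
R_1 = (1.15×10^-6)(17.5)/(6.789e-06) = 2.964 Ω
Seg 2: A = π(d/2)² = π(1.7200e-03 m)² = 9.294e-06 m²
R_2 = (5.12×10^-7)(1.48)/(9.294e-06) = 0.08153 Ω
Seg 3: A = πr² = π(9.9300e-05 m)² = 3.098e-08 m²
R_3 = (1.15×10^-6)(15.1)/(3.098e-08) = 560.6 Ω
R_total = R_1 + R_2 + R_3 = 564 Ω

564 Ω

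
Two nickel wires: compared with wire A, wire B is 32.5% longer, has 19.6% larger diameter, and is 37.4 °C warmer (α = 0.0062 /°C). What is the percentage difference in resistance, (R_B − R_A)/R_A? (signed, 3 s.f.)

R ∝ ρL/d² with ρ ∝ (1+αΔT), so R_B/R_A = (1 + 32.5/100) × (1 + 19.6/100)⁻² × (1 + 0.0062×37.4)
= 1.325 × 0.6991 × 1.232 = 1.141
(R_B − R_A)/R_A = 1.141 − 1 = 14.1%

14.1%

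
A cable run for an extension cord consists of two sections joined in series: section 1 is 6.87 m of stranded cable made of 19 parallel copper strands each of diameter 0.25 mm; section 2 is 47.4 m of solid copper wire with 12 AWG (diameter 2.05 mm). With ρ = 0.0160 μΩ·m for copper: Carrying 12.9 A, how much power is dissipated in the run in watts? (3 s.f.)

57.8 W

ρ = 0.0160 μΩ·m = 1.60×10^-8 Ω·m
Section 1: A_strand = π(1.2500e-04)² = 4.909e-08 m²; R₁ = ρL/(N·A_s) = (1.60×10^-8)(6.87)/(19×4.909e-08) = 0.1179 Ω
Section 2: A = π(2.05/2 mm)² = π(1.0250e-03 m)² = 3.301e-06 m²
R₂ = (1.60×10^-8)(47.4)/(3.301e-06) = 0.2298 Ω
R = R₁ + R₂ = 0.3476 Ω
P = I²R = (12.9)² × 0.3476 = 57.8 W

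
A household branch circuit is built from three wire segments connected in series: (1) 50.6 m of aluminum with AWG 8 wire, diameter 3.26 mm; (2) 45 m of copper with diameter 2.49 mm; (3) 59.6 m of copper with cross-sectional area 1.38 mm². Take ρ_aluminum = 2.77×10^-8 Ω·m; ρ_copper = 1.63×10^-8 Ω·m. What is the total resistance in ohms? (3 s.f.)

1.02 Ω

Seg 1: A = π(3.26/2 mm)² = π(1.6300e-03 m)² = 8.347e-06 m²
R_1 = (2.77×10^-8)(50.6)/(8.347e-06) = 0.1679 Ω
Seg 2: A = π(d/2)² = π(1.2450e-03 m)² = 4.870e-06 m²
R_2 = (1.63×10^-8)(45)/(4.870e-06) = 0.1506 Ω
Seg 3: A = 1.38 mm² = 1.380e-06 m²
R_3 = (1.63×10^-8)(59.6)/(1.380e-06) = 0.704 Ω
R_total = R_1 + R_2 + R_3 = 1.02 Ω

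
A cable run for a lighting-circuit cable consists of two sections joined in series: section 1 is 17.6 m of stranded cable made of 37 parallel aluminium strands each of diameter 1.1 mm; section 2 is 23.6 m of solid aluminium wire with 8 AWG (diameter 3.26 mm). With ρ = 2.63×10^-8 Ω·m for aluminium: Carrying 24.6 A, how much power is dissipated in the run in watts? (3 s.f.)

Section 1: A_strand = π(5.5000e-04)² = 9.503e-07 m²; R₁ = ρL/(N·A_s) = (2.63×10^-8)(17.6)/(37×9.503e-07) = 0.01316 Ω
Section 2: A = π(3.26/2 mm)² = π(1.6300e-03 m)² = 8.347e-06 m²
R₂ = (2.63×10^-8)(23.6)/(8.347e-06) = 0.07436 Ω
R = R₁ + R₂ = 0.08752 Ω
P = I²R = (24.6)² × 0.08752 = 53.0 W

53.0 W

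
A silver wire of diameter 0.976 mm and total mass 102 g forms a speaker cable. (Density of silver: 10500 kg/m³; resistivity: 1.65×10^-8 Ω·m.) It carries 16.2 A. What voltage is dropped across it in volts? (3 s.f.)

A = π(d/2)² = π(4.8800e-04 m)² = 7.4815e-07 m²
L = m/(density·A) = 0.102/(10500×7.4815e-07) = 12.98 m
R = ρL/A = (1.65×10^-8)(12.98)/(7.4815e-07) = 0.2864 Ω
V = IR = 16.2 × 0.2864 = 4.64 V

4.64 V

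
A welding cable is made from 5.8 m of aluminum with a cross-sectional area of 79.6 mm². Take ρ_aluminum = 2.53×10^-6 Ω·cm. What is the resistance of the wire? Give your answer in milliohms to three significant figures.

ρ = 2.53×10^-6 Ω·cm = 2.53×10^-8 Ω·m
A = 79.6 mm² = 7.960e-05 m²
R = ρL/A = (2.53×10^-8)(5.8 m)/(7.960e-05 m²) = 1.84 mΩ

1.84 mΩ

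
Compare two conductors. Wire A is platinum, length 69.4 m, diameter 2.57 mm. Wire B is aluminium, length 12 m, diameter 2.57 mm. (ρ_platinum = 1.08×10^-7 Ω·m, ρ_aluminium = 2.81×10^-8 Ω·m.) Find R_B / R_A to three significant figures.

R ∝ ρL/d², so R_B/R_A = (ρ_B/ρ_A) × (L_B/L_A)
= (2.81×10^-8/1.08×10^-7) × (12/69.4) = 0.0450

0.0450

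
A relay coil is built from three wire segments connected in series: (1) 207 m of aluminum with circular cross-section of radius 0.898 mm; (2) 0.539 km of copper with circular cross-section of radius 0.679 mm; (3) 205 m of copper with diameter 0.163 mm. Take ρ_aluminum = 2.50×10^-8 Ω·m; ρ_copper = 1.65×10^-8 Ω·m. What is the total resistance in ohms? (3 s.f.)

170 Ω

Seg 1: A = πr² = π(8.9800e-04 m)² = 2.533e-06 m²
R_1 = (2.50×10^-8)(207)/(2.533e-06) = 2.043 Ω
Seg 2: A = πr² = π(6.7900e-04 m)² = 1.448e-06 m²
R_2 = (1.65×10^-8)(539)/(1.448e-06) = 6.14 Ω
Seg 3: A = π(d/2)² = π(8.1500e-05 m)² = 2.087e-08 m²
R_3 = (1.65×10^-8)(205)/(2.087e-08) = 162.1 Ω
R_total = R_1 + R_2 + R_3 = 170 Ω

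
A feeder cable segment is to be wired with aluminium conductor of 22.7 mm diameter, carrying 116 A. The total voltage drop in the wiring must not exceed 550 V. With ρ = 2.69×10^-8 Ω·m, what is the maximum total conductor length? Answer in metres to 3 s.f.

71300 m

A = π(d/2)² = π(1.1350e-02 m)² = 4.047e-04 m²
L_max = V_max·A/(1·ρI) = (550)(4.047e-04)/(2.69×10^-8×116) = 71300 m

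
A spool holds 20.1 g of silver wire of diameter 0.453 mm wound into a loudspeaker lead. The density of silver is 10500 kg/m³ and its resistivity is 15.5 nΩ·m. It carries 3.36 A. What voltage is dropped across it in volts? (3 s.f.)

3.84 V

ρ = 15.5 nΩ·m = 1.55×10^-8 Ω·m
A = π(d/2)² = π(2.2650e-04 m)² = 1.6117e-07 m²
L = m/(density·A) = 0.0201/(10500×1.6117e-07) = 11.88 m
R = ρL/A = (1.55×10^-8)(11.88)/(1.6117e-07) = 1.142 Ω
V = IR = 3.36 × 1.142 = 3.84 V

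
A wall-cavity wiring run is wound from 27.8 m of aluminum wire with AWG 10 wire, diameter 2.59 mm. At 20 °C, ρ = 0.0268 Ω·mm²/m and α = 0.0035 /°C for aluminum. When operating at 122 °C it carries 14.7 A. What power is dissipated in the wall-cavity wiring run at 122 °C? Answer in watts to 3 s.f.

41.5 W

ρ = 0.0268 Ω·mm²/m = 2.68×10^-8 Ω·m
A = π(2.59/2 mm)² = π(1.2950e-03 m)² = 5.269e-06 m²
R₍20₎ = ρL/A = (2.68×10^-8)(27.8)/(5.269e-06) = 0.1414 Ω
R₍122₎ = R₍20₎(1 + αΔT) = 0.1414 × (1 + 0.0035×102) = 0.1919 Ω
P = I²R = (14.7)² × 0.1919 = 41.5 W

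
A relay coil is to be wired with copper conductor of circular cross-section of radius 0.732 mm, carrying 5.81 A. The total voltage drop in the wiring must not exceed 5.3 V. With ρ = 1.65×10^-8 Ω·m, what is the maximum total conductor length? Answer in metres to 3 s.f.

A = πr² = π(7.3200e-04 m)² = 1.683e-06 m²
L_max = V_max·A/(1·ρI) = (5.3)(1.683e-06)/(1.65×10^-8×5.81) = 93.1 m

93.1 m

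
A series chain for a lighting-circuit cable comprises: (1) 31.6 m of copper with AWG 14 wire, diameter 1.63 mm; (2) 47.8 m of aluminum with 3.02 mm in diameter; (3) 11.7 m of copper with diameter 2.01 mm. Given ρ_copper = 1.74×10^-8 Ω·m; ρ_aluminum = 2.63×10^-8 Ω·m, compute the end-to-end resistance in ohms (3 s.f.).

0.503 Ω

Seg 1: A = π(1.63/2 mm)² = π(8.1500e-04 m)² = 2.087e-06 m²
R_1 = (1.74×10^-8)(31.6)/(2.087e-06) = 0.2635 Ω
Seg 2: A = π(d/2)² = π(1.5100e-03 m)² = 7.163e-06 m²
R_2 = (2.63×10^-8)(47.8)/(7.163e-06) = 0.1755 Ω
Seg 3: A = π(d/2)² = π(1.0050e-03 m)² = 3.173e-06 m²
R_3 = (1.74×10^-8)(11.7)/(3.173e-06) = 0.06416 Ω
R_total = R_1 + R_2 + R_3 = 0.503 Ω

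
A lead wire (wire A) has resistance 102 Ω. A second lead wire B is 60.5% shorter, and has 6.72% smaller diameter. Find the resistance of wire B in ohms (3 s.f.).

46.3 Ω

R ∝ L/d², so R_B/R_A = (1 − 60.5/100) × (1 − 6.72/100)⁻²
= 0.395 × 1.149 = 0.454
R_B = 0.454 × 102 = 46.3 Ω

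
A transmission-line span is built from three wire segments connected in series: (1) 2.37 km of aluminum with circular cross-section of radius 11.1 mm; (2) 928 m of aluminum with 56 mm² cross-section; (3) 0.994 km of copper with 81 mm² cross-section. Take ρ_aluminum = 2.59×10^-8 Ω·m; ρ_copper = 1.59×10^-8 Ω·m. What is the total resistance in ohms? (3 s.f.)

Seg 1: A = πr² = π(1.1100e-02 m)² = 3.871e-04 m²
R_1 = (2.59×10^-8)(2370)/(3.871e-04) = 0.1586 Ω
Seg 2: A = 56 mm² = 5.600e-05 m²
R_2 = (2.59×10^-8)(928)/(5.600e-05) = 0.4292 Ω
Seg 3: A = 81 mm² = 8.100e-05 m²
R_3 = (1.59×10^-8)(994)/(8.100e-05) = 0.1951 Ω
R_total = R_1 + R_2 + R_3 = 0.783 Ω

0.783 Ω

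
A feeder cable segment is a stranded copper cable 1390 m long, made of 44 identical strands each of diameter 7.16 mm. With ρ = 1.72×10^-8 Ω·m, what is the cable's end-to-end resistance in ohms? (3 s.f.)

A_strand = π(3.5800e-03 m)² = 4.026e-05 m²
R_strand = ρL/A = (1.72×10^-8)(1390)/(4.026e-05) = 0.5938 Ω
R_total = R_strand/N = 0.5938/44 = 0.0135 Ω

0.0135 Ω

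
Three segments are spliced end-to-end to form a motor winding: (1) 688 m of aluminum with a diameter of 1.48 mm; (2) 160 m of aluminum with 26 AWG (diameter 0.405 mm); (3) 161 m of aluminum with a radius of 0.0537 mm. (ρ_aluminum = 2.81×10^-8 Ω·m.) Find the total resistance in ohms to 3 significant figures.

546 Ω

Seg 1: A = π(d/2)² = π(7.4000e-04 m)² = 1.720e-06 m²
R_1 = (2.81×10^-8)(688)/(1.720e-06) = 11.24 Ω
Seg 2: A = π(0.405/2 mm)² = π(2.0250e-04 m)² = 1.288e-07 m²
R_2 = (2.81×10^-8)(160)/(1.288e-07) = 34.9 Ω
Seg 3: A = πr² = π(5.3700e-05 m)² = 9.059e-09 m²
R_3 = (2.81×10^-8)(161)/(9.059e-09) = 499.4 Ω
R_total = R_1 + R_2 + R_3 = 546 Ω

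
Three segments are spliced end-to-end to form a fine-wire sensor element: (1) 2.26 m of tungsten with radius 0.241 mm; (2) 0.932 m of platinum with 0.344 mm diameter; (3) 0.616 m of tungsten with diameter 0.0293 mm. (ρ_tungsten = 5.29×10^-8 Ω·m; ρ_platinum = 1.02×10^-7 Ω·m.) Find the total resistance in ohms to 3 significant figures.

Seg 1: A = πr² = π(2.4100e-04 m)² = 1.825e-07 m²
R_1 = (5.29×10^-8)(2.26)/(1.825e-07) = 0.6552 Ω
Seg 2: A = π(d/2)² = π(1.7200e-04 m)² = 9.294e-08 m²
R_2 = (1.02×10^-7)(0.932)/(9.294e-08) = 1.023 Ω
Seg 3: A = π(d/2)² = π(1.4650e-05 m)² = 6.743e-10 m²
R_3 = (5.29×10^-8)(0.616)/(6.743e-10) = 48.33 Ω
R_total = R_1 + R_2 + R_3 = 50.0 Ω

50.0 Ω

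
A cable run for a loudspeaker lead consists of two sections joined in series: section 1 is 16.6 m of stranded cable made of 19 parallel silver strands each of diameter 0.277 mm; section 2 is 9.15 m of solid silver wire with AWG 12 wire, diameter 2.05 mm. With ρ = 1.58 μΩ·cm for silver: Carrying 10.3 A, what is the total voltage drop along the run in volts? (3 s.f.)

2.81 V

ρ = 1.58 μΩ·cm = 1.58×10^-8 Ω·m
Section 1: A_strand = π(1.3850e-04)² = 6.026e-08 m²; R₁ = ρL/(N·A_s) = (1.58×10^-8)(16.6)/(19×6.026e-08) = 0.2291 Ω
Section 2: A = π(2.05/2 mm)² = π(1.0250e-03 m)² = 3.301e-06 m²
R₂ = (1.58×10^-8)(9.15)/(3.301e-06) = 0.0438 Ω
R = R₁ + R₂ = 0.2729 Ω
V = IR = 10.3 × 0.2729 = 2.81 V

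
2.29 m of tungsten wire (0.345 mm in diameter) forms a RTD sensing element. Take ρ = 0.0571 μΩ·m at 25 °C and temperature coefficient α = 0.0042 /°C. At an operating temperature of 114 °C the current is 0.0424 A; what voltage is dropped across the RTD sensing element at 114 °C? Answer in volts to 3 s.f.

ρ = 0.0571 μΩ·m = 5.71×10^-8 Ω·m
A = π(d/2)² = π(1.7250e-04 m)² = 9.348e-08 m²
R₍25₎ = ρL/A = (5.71×10^-8)(2.29)/(9.348e-08) = 1.399 Ω
R₍114₎ = R₍25₎(1 + αΔT) = 1.399 × (1 + 0.0042×89) = 1.922 Ω
V = IR = 0.0424 × 1.922 = 0.0815 V

0.0815 V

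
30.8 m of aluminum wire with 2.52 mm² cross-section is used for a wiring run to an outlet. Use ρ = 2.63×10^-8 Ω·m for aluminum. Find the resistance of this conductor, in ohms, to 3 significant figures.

A = 2.52 mm² = 2.520e-06 m²
R = ρL/A = (2.63×10^-8)(30.8 m)/(2.520e-06 m²) = 0.321 Ω

0.321 Ω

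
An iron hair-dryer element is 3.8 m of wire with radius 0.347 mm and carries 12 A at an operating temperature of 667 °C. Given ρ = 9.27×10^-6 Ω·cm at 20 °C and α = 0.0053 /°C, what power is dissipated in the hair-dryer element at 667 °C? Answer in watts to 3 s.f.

594 W

ρ = 9.27×10^-6 Ω·cm = 9.27×10^-8 Ω·m
A = πr² = π(3.4700e-04 m)² = 3.783e-07 m²
R₍20₎ = ρL/A = (9.27×10^-8)(3.8)/(3.783e-07) = 0.9312 Ω
R₍667₎ = R₍20₎(1 + αΔT) = 0.9312 × (1 + 0.0053×647) = 4.124 Ω
P = I²R = (12)² × 4.124 = 594 W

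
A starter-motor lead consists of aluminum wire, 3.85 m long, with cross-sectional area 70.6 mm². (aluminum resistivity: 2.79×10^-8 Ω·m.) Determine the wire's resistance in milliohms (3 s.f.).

A = 70.6 mm² = 7.060e-05 m²
R = ρL/A = (2.79×10^-8)(3.85 m)/(7.060e-05 m²) = 1.52 mΩ

1.52 mΩ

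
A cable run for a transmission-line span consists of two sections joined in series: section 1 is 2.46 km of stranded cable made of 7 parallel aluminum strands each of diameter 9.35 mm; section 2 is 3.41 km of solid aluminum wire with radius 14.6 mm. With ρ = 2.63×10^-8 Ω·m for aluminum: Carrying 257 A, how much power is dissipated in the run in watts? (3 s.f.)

Section 1: A_strand = π(4.6750e-03)² = 6.866e-05 m²; R₁ = ρL/(N·A_s) = (2.63×10^-8)(2460)/(7×6.866e-05) = 0.1346 Ω
Section 2: A = πr² = π(1.4600e-02 m)² = 6.697e-04 m²
R₂ = (2.63×10^-8)(3410)/(6.697e-04) = 0.1339 Ω
R = R₁ + R₂ = 0.2685 Ω
P = I²R = (257)² × 0.2685 = 17700 W

17700 W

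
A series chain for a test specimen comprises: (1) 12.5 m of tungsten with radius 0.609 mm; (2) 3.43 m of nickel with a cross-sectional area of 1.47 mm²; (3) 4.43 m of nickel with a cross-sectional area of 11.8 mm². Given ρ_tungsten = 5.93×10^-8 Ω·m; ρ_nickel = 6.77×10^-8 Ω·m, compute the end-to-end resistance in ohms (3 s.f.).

0.820 Ω

Seg 1: A = πr² = π(6.0900e-04 m)² = 1.165e-06 m²
R_1 = (5.93×10^-8)(12.5)/(1.165e-06) = 0.6362 Ω
Seg 2: A = 1.47 mm² = 1.470e-06 m²
R_2 = (6.77×10^-8)(3.43)/(1.470e-06) = 0.158 Ω
Seg 3: A = 11.8 mm² = 1.180e-05 m²
R_3 = (6.77×10^-8)(4.43)/(1.180e-05) = 0.02542 Ω
R_total = R_1 + R_2 + R_3 = 0.820 Ω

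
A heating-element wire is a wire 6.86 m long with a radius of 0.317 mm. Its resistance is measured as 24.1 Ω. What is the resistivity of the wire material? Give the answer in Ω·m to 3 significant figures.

A = πr² = π(3.1700e-04 m)² = 3.157e-07 m²
ρ = RA/L = (24.1)(3.157e-07)/(6.86) = 1.11×10^-6 Ω·m

1.11×10^-6 Ω·m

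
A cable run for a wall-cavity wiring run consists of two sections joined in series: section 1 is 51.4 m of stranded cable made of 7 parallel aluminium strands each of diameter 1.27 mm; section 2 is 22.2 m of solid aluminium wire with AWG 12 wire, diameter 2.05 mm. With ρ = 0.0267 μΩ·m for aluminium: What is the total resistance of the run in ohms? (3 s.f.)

0.334 Ω

ρ = 0.0267 μΩ·m = 2.67×10^-8 Ω·m
Section 1: A_strand = π(6.3500e-04)² = 1.267e-06 m²; R₁ = ρL/(N·A_s) = (2.67×10^-8)(51.4)/(7×1.267e-06) = 0.1548 Ω
Section 2: A = π(2.05/2 mm)² = π(1.0250e-03 m)² = 3.301e-06 m²
R₂ = (2.67×10^-8)(22.2)/(3.301e-06) = 0.1796 Ω
R = R₁ + R₂ = 0.334 Ω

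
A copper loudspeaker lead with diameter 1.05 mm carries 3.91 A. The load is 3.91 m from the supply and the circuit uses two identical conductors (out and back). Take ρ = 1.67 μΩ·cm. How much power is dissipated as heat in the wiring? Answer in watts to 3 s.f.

2.31 W

ρ = 1.67 μΩ·cm = 1.67×10^-8 Ω·m
A = π(d/2)² = π(5.2500e-04 m)² = 8.659e-07 m²
Total conductor length (both ways) L = 2 × 3.91 = 7.82 m
R = ρL/A = (1.67×10^-8)(7.82)/(8.659e-07) = 0.1508 Ω
P = I²R = (3.91)² × 0.1508 = 2.31 W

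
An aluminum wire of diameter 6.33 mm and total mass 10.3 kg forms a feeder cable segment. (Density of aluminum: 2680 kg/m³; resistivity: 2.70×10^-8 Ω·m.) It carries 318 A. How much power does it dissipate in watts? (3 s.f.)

A = π(d/2)² = π(3.1650e-03 m)² = 3.1470e-05 m²
L = m/(density·A) = 10.3/(2680×3.1470e-05) = 122.1 m
R = ρL/A = (2.70×10^-8)(122.1)/(3.1470e-05) = 0.1048 Ω
P = I²R = (318)² × 0.1048 = 10600 W

10600 W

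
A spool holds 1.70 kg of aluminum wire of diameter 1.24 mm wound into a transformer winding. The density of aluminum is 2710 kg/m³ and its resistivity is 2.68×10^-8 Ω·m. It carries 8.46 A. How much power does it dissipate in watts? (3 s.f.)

825 W

A = π(d/2)² = π(6.2000e-04 m)² = 1.2076e-06 m²
L = m/(density·A) = 1.7/(2710×1.2076e-06) = 519.5 m
R = ρL/A = (2.68×10^-8)(519.5)/(1.2076e-06) = 11.53 Ω
P = I²R = (8.46)² × 11.53 = 825 W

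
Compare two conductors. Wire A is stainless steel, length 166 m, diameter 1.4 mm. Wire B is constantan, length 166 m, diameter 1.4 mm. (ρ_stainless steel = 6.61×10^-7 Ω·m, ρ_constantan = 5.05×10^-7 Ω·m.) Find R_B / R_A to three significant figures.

0.764

R ∝ ρL/d², so R_B/R_A = (ρ_B/ρ_A)
= (5.05×10^-7/6.61×10^-7) = 0.764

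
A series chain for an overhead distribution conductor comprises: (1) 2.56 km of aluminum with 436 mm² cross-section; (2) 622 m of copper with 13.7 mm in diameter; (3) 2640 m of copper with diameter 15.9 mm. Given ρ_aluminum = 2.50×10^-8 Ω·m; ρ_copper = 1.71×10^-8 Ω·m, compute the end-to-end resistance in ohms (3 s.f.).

Seg 1: A = 436 mm² = 4.360e-04 m²
R_1 = (2.50×10^-8)(2560)/(4.360e-04) = 0.1468 Ω
Seg 2: A = π(d/2)² = π(6.8500e-03 m)² = 1.474e-04 m²
R_2 = (1.71×10^-8)(622)/(1.474e-04) = 0.07215 Ω
Seg 3: A = π(d/2)² = π(7.9500e-03 m)² = 1.986e-04 m²
R_3 = (1.71×10^-8)(2640)/(1.986e-04) = 0.2274 Ω
R_total = R_1 + R_2 + R_3 = 0.446 Ω

0.446 Ω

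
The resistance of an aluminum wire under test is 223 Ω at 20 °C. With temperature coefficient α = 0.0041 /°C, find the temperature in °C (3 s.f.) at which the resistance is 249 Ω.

R = R₀(1 + α(T − T₀)) ⇒ T = T₀ + (R/R₀ − 1)/α
T = 20 + (249/223 − 1)/0.0041 = 20 + (0.1166)/0.0041 = 48.4 °C

48.4 °C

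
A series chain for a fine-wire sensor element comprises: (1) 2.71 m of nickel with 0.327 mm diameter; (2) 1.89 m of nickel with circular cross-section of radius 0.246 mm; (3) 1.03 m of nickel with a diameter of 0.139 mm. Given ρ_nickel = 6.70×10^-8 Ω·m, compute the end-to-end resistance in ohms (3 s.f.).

Seg 1: A = π(d/2)² = π(1.6350e-04 m)² = 8.398e-08 m²
R_1 = (6.70×10^-8)(2.71)/(8.398e-08) = 2.162 Ω
Seg 2: A = πr² = π(2.4600e-04 m)² = 1.901e-07 m²
R_2 = (6.70×10^-8)(1.89)/(1.901e-07) = 0.6661 Ω
Seg 3: A = π(d/2)² = π(6.9500e-05 m)² = 1.517e-08 m²
R_3 = (6.70×10^-8)(1.03)/(1.517e-08) = 4.548 Ω
R_total = R_1 + R_2 + R_3 = 7.38 Ω

7.38 Ω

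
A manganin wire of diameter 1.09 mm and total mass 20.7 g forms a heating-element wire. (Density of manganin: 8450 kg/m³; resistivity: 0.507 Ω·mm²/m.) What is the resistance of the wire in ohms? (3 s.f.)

1.43 Ω

ρ = 0.507 Ω·mm²/m = 5.07×10^-7 Ω·m
A = π(d/2)² = π(5.4500e-04 m)² = 9.3313e-07 m²
L = m/(density·A) = 0.0207/(8450×9.3313e-07) = 2.625 m
R = ρL/A = (5.07×10^-7)(2.625)/(9.3313e-07) = 1.43 Ω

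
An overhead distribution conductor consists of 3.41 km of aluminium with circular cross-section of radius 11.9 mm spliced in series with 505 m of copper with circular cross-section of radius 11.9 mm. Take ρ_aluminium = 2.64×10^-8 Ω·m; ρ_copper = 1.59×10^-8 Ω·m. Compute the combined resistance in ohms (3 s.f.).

Segment 1: A = πr² = π(1.1900e-02 m)² = 4.449e-04 m²
R₁ = ρL/A = (2.64×10^-8)(3410)/(4.449e-04) = 0.2024 Ω
R₂ = (1.59×10^-8)(505)/(4.449e-04) = 0.01805 Ω
R = R₁ + R₂ = 0.220 Ω

0.220 Ω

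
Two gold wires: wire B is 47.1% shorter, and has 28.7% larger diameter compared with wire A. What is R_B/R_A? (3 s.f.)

R ∝ L/d², so R_B/R_A = (1 − 47.1/100) × (1 + 28.7/100)⁻²
= 0.529 × 0.6037 = 0.319

0.319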